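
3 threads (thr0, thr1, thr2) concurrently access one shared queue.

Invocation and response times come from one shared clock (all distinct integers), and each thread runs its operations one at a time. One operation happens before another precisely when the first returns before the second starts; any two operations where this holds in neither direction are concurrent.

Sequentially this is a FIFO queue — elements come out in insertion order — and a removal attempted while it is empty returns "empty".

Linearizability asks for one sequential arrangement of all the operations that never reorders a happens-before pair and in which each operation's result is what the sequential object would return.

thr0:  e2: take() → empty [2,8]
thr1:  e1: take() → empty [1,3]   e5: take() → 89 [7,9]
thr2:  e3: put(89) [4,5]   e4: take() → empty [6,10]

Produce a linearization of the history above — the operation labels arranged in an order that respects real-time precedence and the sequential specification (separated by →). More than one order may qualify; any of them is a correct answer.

1. e1 take() → empty, leaving queue <>
2. e2 take() → empty, leaving queue <>
3. e3 put(89), leaving queue <89>
4. e5 take() → 89, leaving queue <>
5. e4 take() → empty, leaving queue <>

e1 → e2 → e3 → e5 → e4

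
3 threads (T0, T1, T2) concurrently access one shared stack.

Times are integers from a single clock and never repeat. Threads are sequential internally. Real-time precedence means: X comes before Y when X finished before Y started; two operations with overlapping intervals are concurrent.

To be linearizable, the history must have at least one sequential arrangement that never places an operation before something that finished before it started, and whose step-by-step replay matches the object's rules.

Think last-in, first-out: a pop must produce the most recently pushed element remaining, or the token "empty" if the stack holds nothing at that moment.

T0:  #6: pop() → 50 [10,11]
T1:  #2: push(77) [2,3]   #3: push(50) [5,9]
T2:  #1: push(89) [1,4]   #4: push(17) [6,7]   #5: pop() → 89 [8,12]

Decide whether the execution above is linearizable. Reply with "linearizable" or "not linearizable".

prefix check: 1..11 passes, 1..12 fails once #5's time-12 response joins
every one of the 10 real-time-consistent orders over 6 completed stack ops fails the sequential spec
sample order #1, #2, #3, #4, #5, #6 stalls at step 5 — #5 pop() → 89 has no legal effect
sample order #1, #2, #3, #4, #6, #5 stalls at step 5 — #6 pop() → 50 has no legal effect

not linearizable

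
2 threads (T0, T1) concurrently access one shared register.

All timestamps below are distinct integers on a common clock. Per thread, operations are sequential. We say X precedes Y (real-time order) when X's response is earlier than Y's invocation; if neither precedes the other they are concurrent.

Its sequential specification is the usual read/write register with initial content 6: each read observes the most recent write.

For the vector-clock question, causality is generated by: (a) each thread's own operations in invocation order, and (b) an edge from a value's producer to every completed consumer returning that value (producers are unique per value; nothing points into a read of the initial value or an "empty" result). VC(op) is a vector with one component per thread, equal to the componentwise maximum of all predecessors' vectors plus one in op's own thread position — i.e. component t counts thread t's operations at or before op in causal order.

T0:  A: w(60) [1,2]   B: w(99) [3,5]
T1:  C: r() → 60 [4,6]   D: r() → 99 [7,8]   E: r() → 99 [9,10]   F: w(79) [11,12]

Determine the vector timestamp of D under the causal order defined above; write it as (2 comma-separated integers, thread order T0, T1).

(2, 2)

A (invocation 1): nothing precedes it; T0's component alone gives (1, 0)
invoked at 4, C merges VC(A)=(1, 0) and bumps T1's slot → (1, 1)
invoked at 3, B merges VC(A)=(1, 0) and bumps T0's slot → (2, 0)
invoked at 7, D merges VC(B)=(2, 0), VC(C)=(1, 1) and bumps T1's slot → (2, 2)
invoked at 9, E merges VC(B)=(2, 0), VC(D)=(2, 2) and bumps T1's slot → (2, 3)
invoked at 11, F merges VC(E)=(2, 3) and bumps T1's slot → (2, 4)
target: VC(D) = (2, 2)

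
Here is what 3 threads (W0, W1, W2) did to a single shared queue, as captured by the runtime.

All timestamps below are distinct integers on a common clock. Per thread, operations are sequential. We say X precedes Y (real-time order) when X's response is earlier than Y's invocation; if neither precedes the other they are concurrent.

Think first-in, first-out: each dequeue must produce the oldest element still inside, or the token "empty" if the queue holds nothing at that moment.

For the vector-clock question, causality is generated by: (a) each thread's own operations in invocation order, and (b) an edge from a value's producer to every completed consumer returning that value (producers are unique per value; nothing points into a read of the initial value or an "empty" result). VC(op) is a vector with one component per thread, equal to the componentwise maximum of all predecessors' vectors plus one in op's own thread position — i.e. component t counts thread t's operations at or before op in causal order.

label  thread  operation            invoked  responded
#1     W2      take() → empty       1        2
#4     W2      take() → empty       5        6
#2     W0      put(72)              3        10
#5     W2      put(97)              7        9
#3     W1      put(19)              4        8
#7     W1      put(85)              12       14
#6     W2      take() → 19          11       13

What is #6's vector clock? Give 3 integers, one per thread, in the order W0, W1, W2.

(0, 1, 4)

root op #1, invoked 1: fresh clock plus W2's own tick → (0, 0, 1)
root op #3, invoked 4: fresh clock plus W1's own tick → (0, 1, 0)
root op #2, invoked 3: fresh clock plus W0's own tick → (1, 0, 0)
invoked at 5, #4 merges VC(#1)=(0, 0, 1) and bumps W2's slot → (0, 0, 2)
invoked at 12, #7 merges VC(#3)=(0, 1, 0) and bumps W1's slot → (0, 2, 0)
invoked at 7, #5 merges VC(#4)=(0, 0, 2) and bumps W2's slot → (0, 0, 3)
invoked at 11, #6 merges VC(#3)=(0, 1, 0), VC(#5)=(0, 0, 3) and bumps W2's slot → (0, 1, 4)
target: VC(#6) = (0, 1, 4)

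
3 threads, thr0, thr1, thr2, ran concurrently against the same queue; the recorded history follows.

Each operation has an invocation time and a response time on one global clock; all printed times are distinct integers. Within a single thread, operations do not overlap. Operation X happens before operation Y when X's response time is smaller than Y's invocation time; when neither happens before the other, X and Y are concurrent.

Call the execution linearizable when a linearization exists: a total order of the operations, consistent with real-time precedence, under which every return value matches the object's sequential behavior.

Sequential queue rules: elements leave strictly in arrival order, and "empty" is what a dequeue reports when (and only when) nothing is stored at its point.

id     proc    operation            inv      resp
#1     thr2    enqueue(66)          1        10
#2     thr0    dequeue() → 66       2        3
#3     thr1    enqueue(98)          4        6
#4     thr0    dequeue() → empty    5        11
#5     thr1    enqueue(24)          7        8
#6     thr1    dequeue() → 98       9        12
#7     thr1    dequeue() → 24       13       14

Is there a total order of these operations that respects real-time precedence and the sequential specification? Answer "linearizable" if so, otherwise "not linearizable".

witness order: #1, #2, #4, #3, #5, #6, #7
1. #1 enqueue(66), leaving queue <66>
2. #2 dequeue() → 66, leaving queue <>
3. #4 dequeue() → empty, leaving queue <>
4. #3 enqueue(98), leaving queue <98>
5. #5 enqueue(24), leaving queue <98,24>
6. #6 dequeue() → 98, leaving queue <24>
7. #7 dequeue() → 24, leaving queue <>

linearizable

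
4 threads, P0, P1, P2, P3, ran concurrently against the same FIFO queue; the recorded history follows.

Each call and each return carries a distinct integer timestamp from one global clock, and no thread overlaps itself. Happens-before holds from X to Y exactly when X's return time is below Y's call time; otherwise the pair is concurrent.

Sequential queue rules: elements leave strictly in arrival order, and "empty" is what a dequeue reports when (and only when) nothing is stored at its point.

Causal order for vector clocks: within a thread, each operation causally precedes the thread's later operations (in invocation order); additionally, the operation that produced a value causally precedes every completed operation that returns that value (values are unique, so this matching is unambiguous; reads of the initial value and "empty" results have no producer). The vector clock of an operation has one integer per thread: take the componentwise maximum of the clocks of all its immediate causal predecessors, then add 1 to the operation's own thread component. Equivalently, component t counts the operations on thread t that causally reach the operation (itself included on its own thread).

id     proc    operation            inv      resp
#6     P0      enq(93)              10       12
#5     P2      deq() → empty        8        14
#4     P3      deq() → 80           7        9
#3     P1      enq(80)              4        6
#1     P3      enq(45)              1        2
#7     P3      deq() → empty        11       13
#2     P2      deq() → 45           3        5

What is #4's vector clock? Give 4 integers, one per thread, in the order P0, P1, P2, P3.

(0, 1, 0, 2)

#1 (invocation 1): nothing precedes it; P3's component alone gives (0, 0, 0, 1)
#3 (invocation 4): nothing precedes it; P1's component alone gives (0, 1, 0, 0)
#6 (invocation 10): nothing precedes it; P0's component alone gives (1, 0, 0, 0)
#2, invoked 3, takes VC(#1)=(0, 0, 0, 1) under max, adds 1 for P2 → (0, 0, 1, 1)
#5, invoked 8, takes VC(#2)=(0, 0, 1, 1) under max, adds 1 for P2 → (0, 0, 2, 1)
#4, invoked 7, takes VC(#1)=(0, 0, 0, 1), VC(#3)=(0, 1, 0, 0) under max, adds 1 for P3 → (0, 1, 0, 2)
#7, invoked 11, takes VC(#4)=(0, 1, 0, 2) under max, adds 1 for P3 → (0, 1, 0, 3)
target: VC(#4) = (0, 1, 0, 2)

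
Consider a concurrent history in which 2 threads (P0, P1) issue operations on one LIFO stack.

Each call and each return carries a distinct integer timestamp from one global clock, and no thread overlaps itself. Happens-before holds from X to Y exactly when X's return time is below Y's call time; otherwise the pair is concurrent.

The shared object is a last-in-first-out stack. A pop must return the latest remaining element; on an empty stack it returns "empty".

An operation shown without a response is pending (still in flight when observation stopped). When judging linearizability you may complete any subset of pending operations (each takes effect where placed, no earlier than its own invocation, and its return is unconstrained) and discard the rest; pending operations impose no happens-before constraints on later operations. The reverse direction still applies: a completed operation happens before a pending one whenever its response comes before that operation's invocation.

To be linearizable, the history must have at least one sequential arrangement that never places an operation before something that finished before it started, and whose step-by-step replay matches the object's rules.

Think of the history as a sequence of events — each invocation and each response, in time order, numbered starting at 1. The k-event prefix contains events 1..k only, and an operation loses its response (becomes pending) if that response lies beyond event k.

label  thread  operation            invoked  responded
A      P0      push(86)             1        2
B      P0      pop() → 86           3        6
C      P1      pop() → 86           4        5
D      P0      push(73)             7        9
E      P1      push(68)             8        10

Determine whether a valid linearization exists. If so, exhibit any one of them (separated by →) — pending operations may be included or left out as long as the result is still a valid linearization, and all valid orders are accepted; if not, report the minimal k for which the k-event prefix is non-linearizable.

cut after 5 events: linearizable; cut after 6 events (B responds, time 6): not linearizable
3 completed operations, 2 real-time-consistent orders — every LIFO stack replay fails
sample order A, B, C stalls at step 3 — C pop() → 86 has no legal effect
sample order A, C, B stalls at step 3 — B pop() → 86 has no legal effect

not linearizable — minimal violating prefix: 6 events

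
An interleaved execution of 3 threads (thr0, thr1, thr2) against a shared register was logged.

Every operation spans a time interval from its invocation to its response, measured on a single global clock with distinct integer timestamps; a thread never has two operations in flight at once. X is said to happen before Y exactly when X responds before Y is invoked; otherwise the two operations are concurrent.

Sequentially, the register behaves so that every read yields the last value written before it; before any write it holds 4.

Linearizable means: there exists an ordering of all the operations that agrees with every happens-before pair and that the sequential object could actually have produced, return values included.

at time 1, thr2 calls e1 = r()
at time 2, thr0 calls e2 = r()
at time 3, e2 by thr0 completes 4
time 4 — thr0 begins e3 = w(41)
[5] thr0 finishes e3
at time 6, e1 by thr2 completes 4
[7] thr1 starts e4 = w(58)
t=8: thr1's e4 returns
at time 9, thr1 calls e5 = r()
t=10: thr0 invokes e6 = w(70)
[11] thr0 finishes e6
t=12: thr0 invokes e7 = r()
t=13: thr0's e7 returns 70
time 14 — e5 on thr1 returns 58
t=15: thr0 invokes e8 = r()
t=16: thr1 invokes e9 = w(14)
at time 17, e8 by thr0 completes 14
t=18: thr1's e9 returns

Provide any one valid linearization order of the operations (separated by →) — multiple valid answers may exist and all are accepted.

after step 1 (e1 r() → 4): value 4
after step 2 (e2 r() → 4): value 4
after step 3 (e3 w(41)): value 41
after step 4 (e4 w(58)): value 58
after step 5 (e5 r() → 58): value 58
after step 6 (e6 w(70)): value 70
after step 7 (e7 r() → 70): value 70
after step 8 (e9 w(14)): value 14
after step 9 (e8 r() → 14): value 14

e1 → e2 → e3 → e4 → e5 → e6 → e7 → e9 → e8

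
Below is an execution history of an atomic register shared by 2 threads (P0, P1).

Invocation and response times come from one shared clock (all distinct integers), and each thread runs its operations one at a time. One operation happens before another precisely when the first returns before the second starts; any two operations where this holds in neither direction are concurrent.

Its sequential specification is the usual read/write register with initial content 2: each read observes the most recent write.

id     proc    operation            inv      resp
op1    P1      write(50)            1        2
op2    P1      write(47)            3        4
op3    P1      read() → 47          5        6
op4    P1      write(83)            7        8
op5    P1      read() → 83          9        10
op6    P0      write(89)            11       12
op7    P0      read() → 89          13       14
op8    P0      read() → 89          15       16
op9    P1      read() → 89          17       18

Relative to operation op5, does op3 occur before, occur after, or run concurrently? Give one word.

before

op3 spans [5,6], op5 spans [9,10]
resp(op3)=6 < inv(op5)=9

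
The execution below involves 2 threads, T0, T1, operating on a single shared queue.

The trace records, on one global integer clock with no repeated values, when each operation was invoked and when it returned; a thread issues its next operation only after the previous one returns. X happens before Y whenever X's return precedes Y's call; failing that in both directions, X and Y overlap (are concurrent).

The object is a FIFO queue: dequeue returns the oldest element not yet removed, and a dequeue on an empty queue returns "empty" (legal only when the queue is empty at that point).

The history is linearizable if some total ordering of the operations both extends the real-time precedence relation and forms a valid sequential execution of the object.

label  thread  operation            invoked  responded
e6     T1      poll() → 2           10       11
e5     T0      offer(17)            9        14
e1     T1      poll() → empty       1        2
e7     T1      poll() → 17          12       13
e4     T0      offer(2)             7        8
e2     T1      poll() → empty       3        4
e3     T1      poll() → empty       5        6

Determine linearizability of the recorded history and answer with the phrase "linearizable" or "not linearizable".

witness order: e1, e2, e3, e4, e5, e6, e7
step 1: e1 poll() → empty — queue <>
step 2: e2 poll() → empty — queue <>
step 3: e3 poll() → empty — queue <>
step 4: e4 offer(2) — queue <2>
step 5: e5 offer(17) — queue <2,17>
step 6: e6 poll() → 2 — queue <17>
step 7: e7 poll() → 17 — queue <>

linearizable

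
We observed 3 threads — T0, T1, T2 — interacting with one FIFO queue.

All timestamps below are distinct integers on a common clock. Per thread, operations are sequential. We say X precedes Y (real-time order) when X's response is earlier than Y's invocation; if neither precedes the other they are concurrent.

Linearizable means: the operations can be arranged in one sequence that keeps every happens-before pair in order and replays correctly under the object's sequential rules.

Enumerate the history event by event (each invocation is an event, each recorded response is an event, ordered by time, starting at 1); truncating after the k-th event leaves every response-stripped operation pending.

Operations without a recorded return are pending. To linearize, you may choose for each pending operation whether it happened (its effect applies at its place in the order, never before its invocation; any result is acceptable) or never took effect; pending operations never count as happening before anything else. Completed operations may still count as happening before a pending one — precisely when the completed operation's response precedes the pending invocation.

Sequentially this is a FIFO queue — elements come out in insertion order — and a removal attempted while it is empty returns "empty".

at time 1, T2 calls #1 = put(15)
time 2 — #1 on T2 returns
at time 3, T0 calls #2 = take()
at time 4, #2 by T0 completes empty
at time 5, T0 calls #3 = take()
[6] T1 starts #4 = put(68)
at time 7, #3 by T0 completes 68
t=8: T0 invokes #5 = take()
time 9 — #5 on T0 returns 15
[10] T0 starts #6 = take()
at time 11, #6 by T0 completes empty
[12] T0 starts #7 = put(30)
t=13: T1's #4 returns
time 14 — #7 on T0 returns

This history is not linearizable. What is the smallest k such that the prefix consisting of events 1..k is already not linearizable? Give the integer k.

one valid order for events 1..3 is #1:
after step 1 (#1 put(15)): queue <15>
at event 4 (#2's time-4 response) nothing linearizes any more
e.g. #1, #2: illegal at step 2, since #2 take() → empty cannot apply there

4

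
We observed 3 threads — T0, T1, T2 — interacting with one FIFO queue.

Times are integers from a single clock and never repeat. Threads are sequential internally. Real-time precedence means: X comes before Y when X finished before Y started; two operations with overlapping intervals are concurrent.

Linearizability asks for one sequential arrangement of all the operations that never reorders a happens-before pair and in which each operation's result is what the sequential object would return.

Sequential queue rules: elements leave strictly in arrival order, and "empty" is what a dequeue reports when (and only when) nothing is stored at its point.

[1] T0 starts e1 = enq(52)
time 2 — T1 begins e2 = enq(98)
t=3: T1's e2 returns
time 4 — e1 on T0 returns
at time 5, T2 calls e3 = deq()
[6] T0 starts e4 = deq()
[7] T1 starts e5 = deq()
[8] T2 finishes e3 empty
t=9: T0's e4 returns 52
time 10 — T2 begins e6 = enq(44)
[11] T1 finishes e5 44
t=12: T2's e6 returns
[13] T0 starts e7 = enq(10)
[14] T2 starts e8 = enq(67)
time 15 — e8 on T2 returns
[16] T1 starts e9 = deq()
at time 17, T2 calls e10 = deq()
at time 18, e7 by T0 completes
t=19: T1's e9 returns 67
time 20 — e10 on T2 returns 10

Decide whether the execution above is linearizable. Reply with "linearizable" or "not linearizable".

not linearizable

cut after 10 events: linearizable; cut after 11 events (e5 responds, time 11): not linearizable
the 5 completed operations admit 12 real-time orders; each fails the FIFO queue replay
completion choices over the 1 pending operation (e6) were checked; none helps
e.g. e1, e2, e3, e4, e5 (pending dropped): illegal at step 3, since e3 deq() → empty cannot apply there
e.g. e1, e2, e3, e5, e4 (pending dropped): illegal at step 3, since e3 deq() → empty cannot apply there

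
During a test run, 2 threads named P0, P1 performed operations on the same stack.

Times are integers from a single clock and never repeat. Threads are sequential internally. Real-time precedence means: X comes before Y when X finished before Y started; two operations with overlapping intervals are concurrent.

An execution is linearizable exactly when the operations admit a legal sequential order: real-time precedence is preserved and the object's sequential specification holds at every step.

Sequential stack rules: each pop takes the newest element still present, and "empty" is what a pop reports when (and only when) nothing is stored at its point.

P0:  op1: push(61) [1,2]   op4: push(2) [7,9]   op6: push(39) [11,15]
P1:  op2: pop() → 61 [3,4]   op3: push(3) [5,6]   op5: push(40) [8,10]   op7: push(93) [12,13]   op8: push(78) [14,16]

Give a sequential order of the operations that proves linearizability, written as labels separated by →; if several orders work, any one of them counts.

op1 → op2 → op3 → op4 → op5 → op6 → op7 → op8

after step 1 (op1 push(61)): stack <61>
after step 2 (op2 pop() → 61): stack <>
after step 3 (op3 push(3)): stack <3>
after step 4 (op4 push(2)): stack <3,2>
after step 5 (op5 push(40)): stack <3,2,40>
after step 6 (op6 push(39)): stack <3,2,40,39>
after step 7 (op7 push(93)): stack <3,2,40,39,93>
after step 8 (op8 push(78)): stack <3,2,40,39,93,78>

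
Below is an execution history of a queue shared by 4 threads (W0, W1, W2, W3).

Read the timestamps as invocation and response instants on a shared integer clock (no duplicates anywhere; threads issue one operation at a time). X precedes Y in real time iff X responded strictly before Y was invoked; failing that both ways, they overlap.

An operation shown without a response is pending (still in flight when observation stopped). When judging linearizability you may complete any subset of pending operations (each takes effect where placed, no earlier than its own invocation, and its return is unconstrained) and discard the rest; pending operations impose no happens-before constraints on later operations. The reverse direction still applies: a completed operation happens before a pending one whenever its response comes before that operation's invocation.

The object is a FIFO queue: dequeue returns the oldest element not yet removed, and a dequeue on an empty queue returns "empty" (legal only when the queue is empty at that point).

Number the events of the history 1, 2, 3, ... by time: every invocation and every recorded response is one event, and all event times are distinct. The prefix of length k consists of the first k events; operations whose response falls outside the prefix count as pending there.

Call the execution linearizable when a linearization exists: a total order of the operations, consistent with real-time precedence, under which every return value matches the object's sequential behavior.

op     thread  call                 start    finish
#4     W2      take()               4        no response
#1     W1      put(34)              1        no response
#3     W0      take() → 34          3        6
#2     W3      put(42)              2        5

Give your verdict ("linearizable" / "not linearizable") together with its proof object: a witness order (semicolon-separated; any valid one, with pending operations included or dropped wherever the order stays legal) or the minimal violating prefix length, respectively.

linearizable — witness: #1; #2; #3

after step 1 (#1 put(34) (pending, included)): queue <34>
after step 2 (#2 put(42)): queue <34,42>
after step 3 (#3 take() → 34): queue <42>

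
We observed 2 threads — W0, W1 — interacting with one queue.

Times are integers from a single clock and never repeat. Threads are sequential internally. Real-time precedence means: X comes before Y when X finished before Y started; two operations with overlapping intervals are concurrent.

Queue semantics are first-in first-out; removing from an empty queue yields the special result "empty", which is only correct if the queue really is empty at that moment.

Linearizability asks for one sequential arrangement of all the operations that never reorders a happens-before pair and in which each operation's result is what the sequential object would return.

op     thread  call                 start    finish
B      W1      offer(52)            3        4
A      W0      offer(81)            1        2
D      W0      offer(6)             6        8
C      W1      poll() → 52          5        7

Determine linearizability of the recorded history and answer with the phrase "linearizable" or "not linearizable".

through event 6 a valid linearization exists; event 7 (C responding at time 7) ends that
exhaustive check: the 3 completed queue ops admit one real-time order; illegal
no escape via the 1 pending operation (D): every completion choice fails
one such order, A, B, C (pending dropped), breaks at step 3 where C poll() → 52 is illegal

not linearizable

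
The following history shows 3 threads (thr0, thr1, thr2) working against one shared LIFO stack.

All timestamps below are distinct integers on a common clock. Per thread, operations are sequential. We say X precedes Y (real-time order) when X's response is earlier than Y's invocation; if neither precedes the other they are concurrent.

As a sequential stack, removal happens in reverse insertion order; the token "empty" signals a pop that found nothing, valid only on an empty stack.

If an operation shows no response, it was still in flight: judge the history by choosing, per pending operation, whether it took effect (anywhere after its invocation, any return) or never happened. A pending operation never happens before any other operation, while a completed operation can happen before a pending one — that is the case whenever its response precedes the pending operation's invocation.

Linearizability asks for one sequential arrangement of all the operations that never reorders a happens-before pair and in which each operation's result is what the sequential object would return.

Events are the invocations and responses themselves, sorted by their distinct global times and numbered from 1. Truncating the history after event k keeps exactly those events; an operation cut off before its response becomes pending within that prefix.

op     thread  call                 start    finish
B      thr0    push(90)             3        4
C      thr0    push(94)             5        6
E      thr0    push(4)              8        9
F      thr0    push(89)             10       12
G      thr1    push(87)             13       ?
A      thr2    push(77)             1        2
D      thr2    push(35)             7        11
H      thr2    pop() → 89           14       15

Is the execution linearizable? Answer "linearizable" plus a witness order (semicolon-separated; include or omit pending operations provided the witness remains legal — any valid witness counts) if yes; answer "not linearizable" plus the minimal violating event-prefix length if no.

linearizable — witness: A; B; C; D; E; F; H

after step 1 (A push(77)): stack <77>
after step 2 (B push(90)): stack <77,90>
after step 3 (C push(94)): stack <77,90,94>
after step 4 (D push(35)): stack <77,90,94,35>
after step 5 (E push(4)): stack <77,90,94,35,4>
after step 6 (F push(89)): stack <77,90,94,35,4,89>
after step 7 (H pop() → 89): stack <77,90,94,35,4>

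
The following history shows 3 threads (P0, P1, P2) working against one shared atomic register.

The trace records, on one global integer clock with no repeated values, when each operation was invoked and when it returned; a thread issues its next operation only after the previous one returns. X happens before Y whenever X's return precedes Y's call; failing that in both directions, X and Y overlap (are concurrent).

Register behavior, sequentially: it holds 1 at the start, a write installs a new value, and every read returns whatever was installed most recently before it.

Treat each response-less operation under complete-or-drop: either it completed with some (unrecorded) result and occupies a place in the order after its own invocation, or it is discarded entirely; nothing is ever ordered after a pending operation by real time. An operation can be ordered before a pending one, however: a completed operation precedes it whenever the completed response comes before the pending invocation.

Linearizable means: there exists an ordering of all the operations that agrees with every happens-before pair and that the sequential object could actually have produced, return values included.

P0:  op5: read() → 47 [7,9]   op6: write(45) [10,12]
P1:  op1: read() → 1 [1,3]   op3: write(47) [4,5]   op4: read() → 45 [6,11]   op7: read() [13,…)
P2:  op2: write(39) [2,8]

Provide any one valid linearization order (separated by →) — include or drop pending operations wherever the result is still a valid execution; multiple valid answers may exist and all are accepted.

op1 → op2 → op3 → op5 → op6 → op4

after step 1 (op1 read() → 1): value 1
after step 2 (op2 write(39)): value 39
after step 3 (op3 write(47)): value 47
after step 4 (op5 read() → 47): value 47
after step 5 (op6 write(45)): value 45
after step 6 (op4 read() → 45): value 45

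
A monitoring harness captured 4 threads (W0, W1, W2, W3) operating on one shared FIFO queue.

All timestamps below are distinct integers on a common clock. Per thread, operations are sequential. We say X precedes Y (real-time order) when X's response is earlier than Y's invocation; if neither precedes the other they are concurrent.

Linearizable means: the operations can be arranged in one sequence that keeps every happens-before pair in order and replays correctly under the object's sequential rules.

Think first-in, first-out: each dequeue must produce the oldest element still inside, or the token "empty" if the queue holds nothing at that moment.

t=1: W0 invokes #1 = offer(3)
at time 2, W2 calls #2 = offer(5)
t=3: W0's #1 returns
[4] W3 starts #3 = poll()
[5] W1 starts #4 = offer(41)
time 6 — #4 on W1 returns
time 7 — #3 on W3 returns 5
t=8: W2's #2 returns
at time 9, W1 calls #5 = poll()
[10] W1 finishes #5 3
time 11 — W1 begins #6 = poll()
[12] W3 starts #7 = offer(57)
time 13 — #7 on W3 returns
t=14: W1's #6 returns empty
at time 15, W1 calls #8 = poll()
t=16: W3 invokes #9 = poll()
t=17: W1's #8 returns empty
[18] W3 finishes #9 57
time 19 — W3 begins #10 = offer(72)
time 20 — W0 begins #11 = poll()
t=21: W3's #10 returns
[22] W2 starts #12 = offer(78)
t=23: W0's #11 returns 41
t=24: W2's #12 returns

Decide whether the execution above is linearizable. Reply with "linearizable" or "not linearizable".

not linearizable

the violation lands at event 14, #6's response at time 14: events 1..13 linearize, events 1..14 do not
all 16 real-time-respecting orders fail — 7 completed FIFO queue operations, no legal replay
e.g. #1, #2, #3, #4, #5, #6, #7: illegal at step 3, since #3 poll() → 5 cannot apply there
e.g. #1, #2, #3, #4, #5, #7, #6: illegal at step 3, since #3 poll() → 5 cannot apply there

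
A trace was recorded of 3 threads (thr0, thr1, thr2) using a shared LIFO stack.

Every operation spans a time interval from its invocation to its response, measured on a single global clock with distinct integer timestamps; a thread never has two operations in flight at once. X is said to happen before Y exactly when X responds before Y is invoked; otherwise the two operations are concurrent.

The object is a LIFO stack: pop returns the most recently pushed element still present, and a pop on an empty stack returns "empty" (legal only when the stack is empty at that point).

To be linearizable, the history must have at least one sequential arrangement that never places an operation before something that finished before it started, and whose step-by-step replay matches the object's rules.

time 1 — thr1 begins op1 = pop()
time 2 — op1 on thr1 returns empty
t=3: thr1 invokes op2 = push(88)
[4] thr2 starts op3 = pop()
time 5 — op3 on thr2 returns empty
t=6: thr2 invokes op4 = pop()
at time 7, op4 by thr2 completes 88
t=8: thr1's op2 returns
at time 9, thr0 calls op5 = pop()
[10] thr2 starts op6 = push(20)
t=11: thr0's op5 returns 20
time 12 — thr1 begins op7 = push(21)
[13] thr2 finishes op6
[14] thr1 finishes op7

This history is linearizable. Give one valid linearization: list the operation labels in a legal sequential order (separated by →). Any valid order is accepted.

op1 → op3 → op2 → op4 → op6 → op5 → op7

1. op1 pop() → empty, leaving stack <>
2. op3 pop() → empty, leaving stack <>
3. op2 push(88), leaving stack <88>
4. op4 pop() → 88, leaving stack <>
5. op6 push(20), leaving stack <20>
6. op5 pop() → 20, leaving stack <>
7. op7 push(21), leaving stack <21>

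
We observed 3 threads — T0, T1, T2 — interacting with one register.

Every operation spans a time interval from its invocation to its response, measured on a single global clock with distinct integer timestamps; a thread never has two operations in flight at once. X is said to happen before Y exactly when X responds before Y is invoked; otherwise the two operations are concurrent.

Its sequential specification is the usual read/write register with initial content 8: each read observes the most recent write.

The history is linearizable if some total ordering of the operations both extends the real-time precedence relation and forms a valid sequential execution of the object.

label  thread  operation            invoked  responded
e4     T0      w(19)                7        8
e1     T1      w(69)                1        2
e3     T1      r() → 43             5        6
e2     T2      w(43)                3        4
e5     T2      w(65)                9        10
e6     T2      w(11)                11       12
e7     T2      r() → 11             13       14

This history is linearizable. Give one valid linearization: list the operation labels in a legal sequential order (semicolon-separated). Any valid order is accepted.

e1; e2; e3; e4; e5; e6; e7

after step 1 (e1 w(69)): value 69
after step 2 (e2 w(43)): value 43
after step 3 (e3 r() → 43): value 43
after step 4 (e4 w(19)): value 19
after step 5 (e5 w(65)): value 65
after step 6 (e6 w(11)): value 11
after step 7 (e7 r() → 11): value 11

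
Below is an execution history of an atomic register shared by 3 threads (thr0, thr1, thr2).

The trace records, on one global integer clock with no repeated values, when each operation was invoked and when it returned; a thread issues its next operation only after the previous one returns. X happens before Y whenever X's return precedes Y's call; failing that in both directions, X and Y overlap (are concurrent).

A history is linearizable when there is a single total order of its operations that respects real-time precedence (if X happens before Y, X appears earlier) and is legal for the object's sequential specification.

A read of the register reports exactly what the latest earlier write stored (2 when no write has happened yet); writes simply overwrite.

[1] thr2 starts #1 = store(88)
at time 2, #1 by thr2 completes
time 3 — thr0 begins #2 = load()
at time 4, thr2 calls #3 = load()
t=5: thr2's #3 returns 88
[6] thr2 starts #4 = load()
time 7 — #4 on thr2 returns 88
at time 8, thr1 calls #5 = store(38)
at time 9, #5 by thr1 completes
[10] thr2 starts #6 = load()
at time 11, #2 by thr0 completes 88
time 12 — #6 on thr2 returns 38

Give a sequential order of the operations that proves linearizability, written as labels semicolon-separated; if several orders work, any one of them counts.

#1; #2; #3; #4; #5; #6

step 1: #1 store(88) — value 88
step 2: #2 load() → 88 — value 88
step 3: #3 load() → 88 — value 88
step 4: #4 load() → 88 — value 88
step 5: #5 store(38) — value 38
step 6: #6 load() → 38 — value 38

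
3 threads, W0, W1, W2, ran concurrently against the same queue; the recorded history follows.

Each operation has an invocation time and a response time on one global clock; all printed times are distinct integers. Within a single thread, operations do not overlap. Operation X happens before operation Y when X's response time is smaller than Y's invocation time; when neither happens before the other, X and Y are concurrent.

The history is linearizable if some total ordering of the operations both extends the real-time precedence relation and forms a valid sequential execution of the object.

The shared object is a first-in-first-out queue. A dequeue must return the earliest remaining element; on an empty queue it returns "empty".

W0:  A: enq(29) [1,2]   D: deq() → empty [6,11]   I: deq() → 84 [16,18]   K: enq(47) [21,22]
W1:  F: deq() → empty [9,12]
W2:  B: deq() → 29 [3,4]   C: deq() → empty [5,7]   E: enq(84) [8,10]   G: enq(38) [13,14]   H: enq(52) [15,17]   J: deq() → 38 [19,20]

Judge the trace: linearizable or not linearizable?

linearizable

witness order: A, B, C, D, F, E, G, H, I, J, K
1. A enq(29), leaving queue <29>
2. B deq() → 29, leaving queue <>
3. C deq() → empty, leaving queue <>
4. D deq() → empty, leaving queue <>
5. F deq() → empty, leaving queue <>
6. E enq(84), leaving queue <84>
7. G enq(38), leaving queue <84,38>
8. H enq(52), leaving queue <84,38,52>
9. I deq() → 84, leaving queue <38,52>
10. J deq() → 38, leaving queue <52>
11. K enq(47), leaving queue <52,47>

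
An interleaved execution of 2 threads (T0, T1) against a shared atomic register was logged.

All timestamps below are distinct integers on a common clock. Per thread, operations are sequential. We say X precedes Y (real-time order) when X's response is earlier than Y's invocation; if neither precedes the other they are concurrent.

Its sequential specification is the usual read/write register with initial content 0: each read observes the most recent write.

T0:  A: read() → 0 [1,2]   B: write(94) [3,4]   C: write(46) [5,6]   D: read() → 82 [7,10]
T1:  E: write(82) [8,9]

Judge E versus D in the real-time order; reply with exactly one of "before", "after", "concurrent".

concurrent

E spans [8,9], D spans [7,10]
the intervals overlap in both directions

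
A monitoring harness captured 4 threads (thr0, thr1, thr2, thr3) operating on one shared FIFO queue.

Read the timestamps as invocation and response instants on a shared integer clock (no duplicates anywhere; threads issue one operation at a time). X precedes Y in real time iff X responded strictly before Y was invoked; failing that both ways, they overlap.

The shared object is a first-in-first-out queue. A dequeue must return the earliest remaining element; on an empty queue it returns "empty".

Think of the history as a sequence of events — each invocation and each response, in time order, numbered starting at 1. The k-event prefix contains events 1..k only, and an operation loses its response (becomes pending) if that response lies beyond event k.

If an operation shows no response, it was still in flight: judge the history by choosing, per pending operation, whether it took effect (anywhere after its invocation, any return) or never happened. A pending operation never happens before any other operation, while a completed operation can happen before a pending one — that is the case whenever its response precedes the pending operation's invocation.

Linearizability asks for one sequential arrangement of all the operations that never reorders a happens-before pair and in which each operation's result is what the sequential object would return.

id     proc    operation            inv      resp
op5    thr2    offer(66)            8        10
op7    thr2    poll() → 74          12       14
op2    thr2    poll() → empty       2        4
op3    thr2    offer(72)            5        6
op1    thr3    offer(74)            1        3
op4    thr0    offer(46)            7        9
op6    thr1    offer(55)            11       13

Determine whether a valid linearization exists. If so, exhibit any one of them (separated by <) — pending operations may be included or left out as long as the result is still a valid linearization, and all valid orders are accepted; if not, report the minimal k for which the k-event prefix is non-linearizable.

1. op2 poll() → empty, leaving queue <>
2. op1 offer(74), leaving queue <74>
3. op3 offer(72), leaving queue <74,72>
4. op4 offer(46), leaving queue <74,72,46>
5. op5 offer(66), leaving queue <74,72,46,66>
6. op6 offer(55), leaving queue <74,72,46,66,55>
7. op7 poll() → 74, leaving queue <72,46,66,55>

linearizable — witness: op2 < op1 < op3 < op4 < op5 < op6 < op7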